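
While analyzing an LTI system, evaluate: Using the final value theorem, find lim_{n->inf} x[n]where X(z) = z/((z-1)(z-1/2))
Final value theorem: lim x[n]=lim_{z->1} (z-1) * X(z)
(z-1) * X(z)=z/(z-1/2)
As z->1: 1/(1 - 1/2)=1/(1/2)=2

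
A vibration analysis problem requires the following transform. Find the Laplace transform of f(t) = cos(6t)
L{cos(wt)}=s/(s² + w²)
L{cos(6t)}=s/(s² + 36)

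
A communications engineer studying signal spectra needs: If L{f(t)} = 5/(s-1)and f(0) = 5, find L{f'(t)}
L{f'(t)} = s·F(s) - f(0) = 5s/(s-1)-5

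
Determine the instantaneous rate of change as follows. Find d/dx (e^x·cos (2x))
Product rule: (fg)'=f'g+fg'
f=e^x, f'=e^x
g=cos(2x), g'=-2·sin(2x)

Answer: e^x·cos(2x)-2·e^x·sin(2x)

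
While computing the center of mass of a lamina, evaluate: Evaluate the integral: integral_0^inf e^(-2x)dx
integral_0^inf e^(-2x) dx=[-1/2*e^(-2x)]_0^inf
=0 - (-1/2)=1/2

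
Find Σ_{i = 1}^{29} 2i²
=2·n(n+1)(2n+1)/6=2·29·30·59/6=17110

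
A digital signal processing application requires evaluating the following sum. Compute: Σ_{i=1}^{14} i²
Using formula: Σ i^2=n(n + 1)(2n + 1)/6=14·15·29/6=1015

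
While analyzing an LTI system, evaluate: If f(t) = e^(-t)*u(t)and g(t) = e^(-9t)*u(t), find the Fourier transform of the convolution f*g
By the convolution theorem: F{f*g} = F(omega)*G(omega)
F(omega) = 1/(1+j*omega), G(omega) = 1/(9+j*omega)
F{f*g} = 1/((1+j*omega)(9+j*omega))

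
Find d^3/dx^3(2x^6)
Apply power rule 3 times:
d^1: 12x^5
d^2: 60x^4
d^3: 240x^3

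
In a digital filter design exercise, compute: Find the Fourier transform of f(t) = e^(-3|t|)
Using the standard pair: F{e^(-a|t|)} = 2a/(a^2+omega^2)
With a = 3: F(omega) = 6/(9+omega^2)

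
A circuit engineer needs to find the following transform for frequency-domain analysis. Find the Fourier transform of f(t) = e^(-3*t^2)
The Fourier transform of a Gaussian e^(-a * t^2) is sqrt(pi/a) * e^(-omega^2/(4a)).
With a=3: F(omega)=sqrt(pi/3) * e^(-omega^2/12)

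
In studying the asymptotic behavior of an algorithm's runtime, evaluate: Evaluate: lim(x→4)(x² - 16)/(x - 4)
Factor: (x² - 16) = (x-4)(x+4)
Cancel (x-4): lim(x→4) (x+4) = 8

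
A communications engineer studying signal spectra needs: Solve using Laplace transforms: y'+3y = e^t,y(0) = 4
Take L: sY - 4 + 3Y = 1/(s-1)
Y(s + 3) = 1/(s-1) + 4
Y = 1/((s-1)(s + 3)) + 4/(s + 3)
Partial fractions: 1/((s-1)(s + 3)) = (1/4)/(s-1) - (1/4)/(s + 3)
So Y = (1/4)/(s-1) + (15/4)/(s + 3)
Inverse Laplace transform (L^(-1){1/(s-1)} = e^t, L^(-1){1/(s + 3)} = e^(-3t)):

Answer: y(t) = (1/4)·e^t + (15/4)·e^(-3t)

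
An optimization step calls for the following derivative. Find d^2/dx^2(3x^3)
Apply power rule 2 times:
d^1: 9x^2
d^2: 18x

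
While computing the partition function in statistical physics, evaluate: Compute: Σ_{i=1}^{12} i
Using formula: Σ i^1 = n(n + 1)/2 = 12·13/2 = 78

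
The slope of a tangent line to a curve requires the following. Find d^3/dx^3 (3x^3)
Apply power rule 3 times:
d^1: 9x^2
d^2: 18x
d^3: 18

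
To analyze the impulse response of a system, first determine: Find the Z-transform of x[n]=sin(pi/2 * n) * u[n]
Z{sin(w0 * n) * u[n]} = z * sin(w0)/(z^2 - 2z * cos(w0) + 1)
With w0 = pi/2: X(z) = z * sin(pi/2)/(z^2 - 2z * cos(pi/2) + 1)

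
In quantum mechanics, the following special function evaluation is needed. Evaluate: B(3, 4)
B(x,y)=Γ(x)Γ(y)/Γ(x+y)=(x-1)!(y-1)!/(x+y-1)!
B(3,4)=2!·3!/6!=1/60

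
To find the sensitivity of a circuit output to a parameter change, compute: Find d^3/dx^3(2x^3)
Apply power rule 3 times:
d^1: 6x^2
d^2: 12x
d^3: 12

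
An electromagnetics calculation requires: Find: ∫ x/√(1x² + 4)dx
Let u=x² + 4, du=2x dx
∫ (1/2)·u^(-1/2) du=√u + C

Answer: √(x² + 4) + C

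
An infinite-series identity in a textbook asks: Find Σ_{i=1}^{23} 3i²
=3·n(n+1)(2n+1)/6=3·23·24·47/6=12972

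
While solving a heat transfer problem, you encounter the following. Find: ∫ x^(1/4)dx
Power rule: ∫ x^(1/4) dx = x^(5/4)/(5/4)+C

Answer: (4/5)·x^(5/4)+C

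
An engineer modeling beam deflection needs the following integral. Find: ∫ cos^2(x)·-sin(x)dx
Let u = cos(x), du = -sin(x) dx
∫ u^2 du = u^3/3 + C

Answer: cos^3(x)/3 + C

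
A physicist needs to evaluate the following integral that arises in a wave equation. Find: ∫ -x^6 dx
Using power rule: ∫ -x^6 dx = -1/7 x^7 + C = (-1/7)x^7 + C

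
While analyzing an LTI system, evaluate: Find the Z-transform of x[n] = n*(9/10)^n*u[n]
Using the property Z{n * a^n * u[n]} = az/(z-a)^2
With a = 9/10: X(z) = (9/10)z/(z - 9/10)^2, |z| > 9/10

Answer: (9/10)z/(z - 9/10)^2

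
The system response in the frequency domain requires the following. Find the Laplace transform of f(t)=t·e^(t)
L{t·e^(at)}=1/(s-a)²
L{t·e^(t)}=1/(s-1)²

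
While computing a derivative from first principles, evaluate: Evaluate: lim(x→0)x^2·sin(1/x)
Squeeze theorem: -|x^2| ≤ x^2·sin(1/x) ≤ |x^2|
Since x^2 → 0 as x → 0, by squeeze theorem the limit is 0

Answer: 0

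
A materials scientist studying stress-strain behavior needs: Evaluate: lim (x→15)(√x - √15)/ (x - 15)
Multiply by conjugate (√x+√15)/(√x+√15):
=(x - 15)/((x - 15)(√x+√15))=1/(√x+√15)
As x → 15: 1/(2√15)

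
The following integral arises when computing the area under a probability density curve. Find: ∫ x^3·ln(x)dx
By parts: u=ln(x), dv=x^3 dx
du=1/x dx, v=x^4/4
=x^4·ln(x)/4 - ∫ x^3/4 dx
=x^4·ln(x)/4 - x^4/16 + C

Answer: x^4(ln(x)/4 - 1/16) + C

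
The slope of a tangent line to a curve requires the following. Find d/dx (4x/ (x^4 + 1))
Quotient rule: (f/g)'=(f'g - fg')/g²
f=4x, f'=4
g=x^4 + 1, g'=4x^3

Answer: (4·(x^4 + 1) - 16x^4)/(x^4 + 1)²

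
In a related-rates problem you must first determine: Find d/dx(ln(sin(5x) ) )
Chain rule: d/dx[ln(u)] = u'/u where u = sin(5x)
u' = 5cos(5x)

Answer: (5cos(5x))/(sin(5x))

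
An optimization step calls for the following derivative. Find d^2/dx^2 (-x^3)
Apply power rule 2 times:
d^1: -3x^2
d^2: -6x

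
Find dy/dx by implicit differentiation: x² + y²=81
Differentiate both sides: 2x + 2y·(dy/dx)=0
Solve: dy/dx=-2x/(2y)=-x/y

Answer: dy/dx=-x/y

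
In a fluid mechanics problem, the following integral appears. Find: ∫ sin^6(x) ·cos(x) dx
Let u = sin(x), du = cos(x) dx
∫ u^6 du = u^7/7+C

Answer: sin^7(x)/7+C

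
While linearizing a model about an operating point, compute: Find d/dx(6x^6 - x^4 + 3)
Power rule: d/dx(ax^n)=n·a·x^(n-1)
Term by term: 36·x^5 - 4·x^3

Answer: 36x^5 - 4x^3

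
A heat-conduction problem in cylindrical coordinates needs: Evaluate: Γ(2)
Γ(n)=(n-1)! for positive integers
Γ(2)=1!=1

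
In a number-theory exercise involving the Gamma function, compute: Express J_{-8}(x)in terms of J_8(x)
For integer n: J_{-n}(x) = (-1)^n J_n(x)
With n = 8: J_{-8}(x) = (-1)^8 J_8(x) = J_8(x)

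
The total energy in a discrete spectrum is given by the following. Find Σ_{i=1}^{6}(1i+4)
= 1·Σ i+4·6 = 1·21+24 = 45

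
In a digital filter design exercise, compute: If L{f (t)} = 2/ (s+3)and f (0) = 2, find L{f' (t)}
L{f'(t)} = s·F(s) - f(0) = 2s/(s+3)-2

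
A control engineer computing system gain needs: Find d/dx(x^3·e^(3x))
Product rule: (fg)' = f'g+fg'
f = x^3, f' = 3x^2
g = e^(3x), g' = 3·e^(3x)

Answer: 3x^2·e^(3x)+3x^3·e^(3x)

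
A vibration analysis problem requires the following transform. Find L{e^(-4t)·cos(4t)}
First shifting: L{e^(at)f(t)}=F(s-a)
L{cos(4t)}=s/(s² + 16)
Shift: (s + 4)/((s + 4)² + 16)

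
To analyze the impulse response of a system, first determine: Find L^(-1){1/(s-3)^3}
L^(-1){1/(s-a)^n}=t^(n-1)·e^(at)/(n-1)!
Here a=3, n=3: t^2·e^(3t)/2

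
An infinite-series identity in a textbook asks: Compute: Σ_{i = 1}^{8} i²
Using formula: Σ i^2=n(n + 1)(2n + 1)/6=8·9·17/6=204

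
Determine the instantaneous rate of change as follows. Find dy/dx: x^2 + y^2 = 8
Differentiate: 2x + 2y·(dy/dx) = 0
dy/dx = -2x/(2y)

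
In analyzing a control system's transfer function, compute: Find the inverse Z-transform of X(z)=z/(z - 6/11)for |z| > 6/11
Standard pair: z/(z-a) <-> a^n * u[n] for causal signals
With a = 6/11: x[n] = (6/11)^n * u[n]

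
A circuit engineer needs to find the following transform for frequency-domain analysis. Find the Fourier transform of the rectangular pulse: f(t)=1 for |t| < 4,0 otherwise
F(omega)=integral from -4 to 4 of e^(-j*omega*t) dt
=2*sin(4*omega)/omega=8*sinc(4*omega/pi)

Answer: 2*sin(4*omega)/omega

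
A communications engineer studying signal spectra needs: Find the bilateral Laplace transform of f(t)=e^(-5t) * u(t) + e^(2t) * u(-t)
For e^(-5t) * u(t): L = 1/(s + 5), Re(s) > -5
For e^(2t) * u(-t): L = -1/(s-2), Re(s) < 2
Combined: F(s) = 1/(s + 5) - 1/(s-2), -5 < Re(s) < 2

Answer: 1/(s + 5) - 1/(s-2), ROC: -5 < Re(s) < 2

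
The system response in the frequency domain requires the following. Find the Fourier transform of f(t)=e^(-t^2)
The Fourier transform of a Gaussian e^(-t^2) is sqrt(pi)*e^(-omega^2/4).
With a = 1: F(omega) = sqrt(pi)*e^(-omega^2/4)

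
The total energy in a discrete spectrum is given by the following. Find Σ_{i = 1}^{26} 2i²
=2·n(n + 1)(2n + 1)/6=2·26·27·53/6=12402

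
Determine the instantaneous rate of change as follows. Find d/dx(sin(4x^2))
Chain rule: d/dx[sin(u)] = cos(u)·u' where u = 4x^2
u' = 8x

Answer: 8x·cos(4x^2)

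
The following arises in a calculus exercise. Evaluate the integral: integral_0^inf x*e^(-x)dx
This is a Gamma integral. Substitute u=1x:
integral_0^inf x * e^(-x) dx=(1/1^2) integral_0^inf u^1 * e^(-u) du
=Gamma(2)/1^2=1!/1^2=1/1

Answer: 1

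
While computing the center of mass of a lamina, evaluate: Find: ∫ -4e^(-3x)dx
Since d/dx[e^(-3x)]=-3e^(-3x), we get 4/3 e^(-3x)+C

Answer: (4/3)e^(-3x)+C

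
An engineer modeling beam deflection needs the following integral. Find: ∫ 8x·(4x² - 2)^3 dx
Let u = 4x² - 2, du = 8x dx
∫ u^3 du = u^4/4+C

Answer: (4x² - 2)^4/4+C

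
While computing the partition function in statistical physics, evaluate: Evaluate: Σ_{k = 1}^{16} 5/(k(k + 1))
Partial fractions: 5/(k(k + 1))=5/k - 5/(k + 1)
Telescoping sum: 5(1 - 1/17)=5·16/17

Answer: 80/17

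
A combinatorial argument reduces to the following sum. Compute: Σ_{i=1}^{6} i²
Using formula: Σ i^2 = n(n + 1)(2n + 1)/6 = 6·7·13/6 = 91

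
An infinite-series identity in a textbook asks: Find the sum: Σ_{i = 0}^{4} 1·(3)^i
Geometric series: S = a(1 - r^n)/(1 - r)
a = 1, r = 3, n = 5
S = 1(1 - 243)/-2 = 121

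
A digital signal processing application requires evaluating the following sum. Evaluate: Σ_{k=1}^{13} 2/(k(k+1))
Partial fractions: 2/(k(k + 1)) = 2/k - 2/(k + 1)
Telescoping sum: 2(1 - 1/14) = 2·13/14

Answer: 13/7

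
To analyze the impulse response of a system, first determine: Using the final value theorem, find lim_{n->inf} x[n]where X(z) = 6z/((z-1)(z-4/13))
Final value theorem: lim x[n] = lim_{z->1} (z-1)*X(z)
(z-1)*X(z) = 6z/(z-4/13)
As z->1: 6/(1-4/13) = 6/(9/13) = 26/3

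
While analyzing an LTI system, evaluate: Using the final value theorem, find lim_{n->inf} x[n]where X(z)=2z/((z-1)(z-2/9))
Final value theorem: lim x[n] = lim_{z->1} (z-1) * X(z)
(z-1) * X(z) = 2z/(z-2/9)
As z->1: 2/(1-2/9) = 2/(7/9) = 18/7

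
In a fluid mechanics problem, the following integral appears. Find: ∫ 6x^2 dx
Using power rule: ∫ 6x^2 dx = 6/3 x^3+C = 2x^3+C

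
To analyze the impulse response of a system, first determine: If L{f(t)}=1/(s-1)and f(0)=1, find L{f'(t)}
L{f'(t)}=s·F(s) - f(0)=s/(s-1) - 1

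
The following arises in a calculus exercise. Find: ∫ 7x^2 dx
Using power rule: ∫ 7x^2 dx=7/3 x^3 + C=(7/3)x^3 + C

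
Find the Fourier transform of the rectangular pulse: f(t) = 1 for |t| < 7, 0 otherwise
F(omega)=integral from -7 to 7 of e^(-j*omega*t) dt
=2*sin(7*omega)/omega=14*sinc(7*omega/pi)

Answer: 2*sin(7*omega)/omega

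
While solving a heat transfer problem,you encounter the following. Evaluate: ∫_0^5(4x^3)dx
Step 1: Find antiderivative F(x) = x^4
Step 2: F(5) - F(0) = 625 - (0) = 625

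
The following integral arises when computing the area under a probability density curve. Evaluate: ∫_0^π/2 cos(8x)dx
Antiderivative: sin(8x)/8
Evaluate at bounds: [sin(8·π/2)/8] - [sin(8·0)/8]
=((0) - (0))/8=0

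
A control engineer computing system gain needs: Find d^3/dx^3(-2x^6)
Apply power rule 3 times:
d^1: -12x^5
d^2: -60x^4
d^3: -240x^3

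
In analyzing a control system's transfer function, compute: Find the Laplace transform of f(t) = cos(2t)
L{cos(wt)}=s/(s² + w²)
L{cos(2t)}=s/(s² + 4)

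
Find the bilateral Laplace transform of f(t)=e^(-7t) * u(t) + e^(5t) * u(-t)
For e^(-7t)*u(t): L=1/(s + 7), Re(s) > -7
For e^(5t)*u(-t): L=-1/(s-5), Re(s) < 5
Combined: F(s)=1/(s + 7) - 1/(s-5), -7 < Re(s) < 5

Answer: 1/(s + 7) - 1/(s-5), ROC: -7 < Re(s) < 5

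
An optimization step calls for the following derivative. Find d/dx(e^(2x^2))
Chain rule: d/dx[e^u]=e^u · u' where u=2x^2
u'=4x

Answer: 4x·e^(2x^2)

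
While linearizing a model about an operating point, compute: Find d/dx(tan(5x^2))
Chain rule: d/dx[tan(u)] = sec²(u)·u' where u = 5x^2
u' = 10x

Answer: 10x·sec²(5x^2)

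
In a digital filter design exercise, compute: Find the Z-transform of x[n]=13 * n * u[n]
Z{n*u[n]} = z/(z-1)^2
By linearity: Z{13*n*u[n]} = 13z/(z-1)^2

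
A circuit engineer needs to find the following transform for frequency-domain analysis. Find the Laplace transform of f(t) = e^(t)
L{e^(at)} = 1/(s-a)
L{e^(t)} = 1/(s-1)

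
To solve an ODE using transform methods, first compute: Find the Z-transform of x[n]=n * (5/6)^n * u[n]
Using the property Z{n*a^n*u[n]} = az/(z-a)^2
With a = 5/6: X(z) = (5/6)z/(z - 5/6)^2, |z| > 5/6

Answer: (5/6)z/(z - 5/6)^2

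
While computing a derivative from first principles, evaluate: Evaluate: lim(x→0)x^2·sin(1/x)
Squeeze theorem: -|x^2| ≤ x^2·sin(1/x) ≤ |x^2|
Since x^2 → 0 as x → 0, by squeeze theorem the limit is 0

Answer: 0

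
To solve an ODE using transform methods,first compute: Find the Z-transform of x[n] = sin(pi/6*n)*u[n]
Z{sin(w0 * n) * u[n]} = z * sin(w0)/(z^2 - 2z * cos(w0) + 1)
With w0 = pi/6: X(z) = z * sin(pi/6)/(z^2 - 2z * cos(pi/6) + 1)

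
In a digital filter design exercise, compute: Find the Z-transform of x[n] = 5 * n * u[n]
Z{n*u[n]} = z/(z-1)^2
By linearity: Z{5*n*u[n]} = 5z/(z-1)^2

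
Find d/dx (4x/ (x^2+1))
Quotient rule: (f/g)'=(f'g - fg')/g²
f=4x, f'=4
g=x^2+1, g'=2x

Answer: (4·(x^2+1)-8x^2)/(x^2+1)²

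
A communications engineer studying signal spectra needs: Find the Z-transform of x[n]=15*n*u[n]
Z{n * u[n]} = z/(z-1)^2
By linearity: Z{15 * n * u[n]} = 15z/(z-1)^2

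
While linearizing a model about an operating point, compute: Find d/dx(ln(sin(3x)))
Chain rule: d/dx[ln(u)]=u'/u where u=sin(3x)
u'=3cos(3x)

Answer: (3cos(3x))/(sin(3x))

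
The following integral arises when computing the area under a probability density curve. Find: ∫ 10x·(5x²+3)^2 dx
Let u = 5x²+3, du = 10x dx
∫ u^2 du = u^3/3+C

Answer: (5x²+3)^3/3+C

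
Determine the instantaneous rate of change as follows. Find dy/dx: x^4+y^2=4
Differentiate: 4x^3 + 2y·(dy/dx) = 0
dy/dx = -4x^3/(2y)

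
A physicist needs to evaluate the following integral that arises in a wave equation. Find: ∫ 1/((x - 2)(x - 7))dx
Partial fractions: 1/((x-2)(x-7))=A/(x-2)+B/(x-7)
A=-1/5, B=1/5
∫ [-1/5· 1/(x-2)+1/5· 1/(x-7)] dx
=(1/5)[ln|x-7| - ln|x-2|]+C

Answer: (1/5)·ln|(x-7)/(x-2)|+C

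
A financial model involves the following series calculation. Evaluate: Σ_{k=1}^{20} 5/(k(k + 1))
Partial fractions: 5/(k(k + 1))=5/k - 5/(k + 1)
Telescoping sum: 5(1 - 1/21)=5·20/21

Answer: 100/21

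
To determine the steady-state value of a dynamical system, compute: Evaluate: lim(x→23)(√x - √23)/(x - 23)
Multiply by conjugate (√x + √23)/(√x + √23):
=(x - 23)/((x - 23)(√x + √23))=1/(√x + √23)
As x → 23: 1/(2√23)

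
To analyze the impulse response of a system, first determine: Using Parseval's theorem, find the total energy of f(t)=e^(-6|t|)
Parseval's theorem: E = integral |f(t)|^2 dt = (1/2pi) integral |F(omega)|^2 domega
E = integral_{-inf}^{inf} e^(-12|t|) dt = 2 * integral_0^inf e^(-12t) dt = 2/(2 * 6) = 1/6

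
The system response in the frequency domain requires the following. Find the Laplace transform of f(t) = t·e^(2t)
L{t·e^(at)}=1/(s-a)²
L{t·e^(2t)}=1/(s-2)²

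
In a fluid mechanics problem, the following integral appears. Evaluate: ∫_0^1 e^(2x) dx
Antiderivative: (1/2)e^(2x)
Evaluate: (1/2)(e^2-1)

Answer: (e^2-1)/2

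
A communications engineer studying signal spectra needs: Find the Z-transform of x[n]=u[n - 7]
Using the time-shift property: Z{u[n-7]} = z^(-7)*z/(z-1)
= z^(-6)/(z-1)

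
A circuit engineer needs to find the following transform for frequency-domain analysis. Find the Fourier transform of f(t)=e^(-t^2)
The Fourier transform of a Gaussian e^(-t^2) is sqrt(pi) * e^(-omega^2/4).
With a=1: F(omega)=sqrt(pi) * e^(-omega^2/4)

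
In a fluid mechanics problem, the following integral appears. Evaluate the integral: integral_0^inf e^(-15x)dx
integral_0^inf e^(-15x) dx = [-1/15 * e^(-15x)]_0^inf
= 0 - (-1/15) = 1/15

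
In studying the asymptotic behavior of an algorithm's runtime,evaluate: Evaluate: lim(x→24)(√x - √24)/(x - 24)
Multiply by conjugate (√x+√24)/(√x+√24):
=(x - 24)/((x - 24)(√x+√24))=1/(√x+√24)
As x → 24: 1/(2√24)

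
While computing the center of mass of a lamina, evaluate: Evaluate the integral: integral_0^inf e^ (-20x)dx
integral_0^inf e^(-20x) dx = [-1/20*e^(-20x)]_0^inf
= 0 - (-1/20) = 1/20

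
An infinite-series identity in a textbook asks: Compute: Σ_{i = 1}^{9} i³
Using formula: Σ i^3=[n(n + 1)/2]²=[9·10/2]²=2025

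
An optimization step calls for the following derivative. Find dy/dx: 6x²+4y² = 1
Differentiate: 12x+8y·(dy/dx) = 0
dy/dx = -12x/(8y) = -(3/2)·(x/y)

Answer: dy/dx = -(3/2)·(x/y)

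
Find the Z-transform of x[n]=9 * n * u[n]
Z{n * u[n]} = z/(z-1)^2
By linearity: Z{9 * n * u[n]} = 9z/(z-1)^2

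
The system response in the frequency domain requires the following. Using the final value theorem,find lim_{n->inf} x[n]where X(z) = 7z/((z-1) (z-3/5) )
Final value theorem: lim x[n] = lim_{z->1} (z-1) * X(z)
(z-1) * X(z) = 7z/(z-3/5)
As z->1: 7/(1 - 3/5) = 7/(2/5) = 35/2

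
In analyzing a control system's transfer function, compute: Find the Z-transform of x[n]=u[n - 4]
Using the time-shift property: Z{u[n-4]} = z^(-4)*z/(z-1)
= z^(-3)/(z-1)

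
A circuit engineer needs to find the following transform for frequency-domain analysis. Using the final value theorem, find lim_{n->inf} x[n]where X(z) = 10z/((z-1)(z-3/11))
Final value theorem: lim x[n]=lim_{z->1} (z-1) * X(z)
(z-1) * X(z)=10z/(z-3/11)
As z->1: 10/(1 - 3/11)=10/(8/11)=55/4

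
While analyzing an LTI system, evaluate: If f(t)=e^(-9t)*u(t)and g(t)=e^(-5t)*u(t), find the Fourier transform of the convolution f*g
By the convolution theorem: F{f * g} = F(omega) * G(omega)
F(omega) = 1/(9+j * omega), G(omega) = 1/(5+j * omega)
F{f * g} = 1/((9+j * omega)(5+j * omega))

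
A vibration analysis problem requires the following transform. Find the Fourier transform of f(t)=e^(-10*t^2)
The Fourier transform of a Gaussian e^(-a*t^2) is sqrt(pi/a)*e^(-omega^2/(4a)).
With a=10: F(omega)=sqrt(pi/10)*e^(-omega^2/40)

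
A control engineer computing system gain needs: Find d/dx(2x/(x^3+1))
Quotient rule: (f/g)' = (f'g - fg')/g²
f = 2x, f' = 2
g = x^3 + 1, g' = 3x^2

Answer: (2·(x^3 + 1) - 6x^3)/(x^3 + 1)²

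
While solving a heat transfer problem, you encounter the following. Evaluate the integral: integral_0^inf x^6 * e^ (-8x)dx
This is a Gamma integral. Substitute u = 8x (du = 8 dx):
integral_0^inf x^6 * e^(-8x) dx = (1/8^7) integral_0^inf u^6 * e^(-u) du
= Gamma(7)/8^7 = 6!/8^7 = 720/2097152

Answer: 45/131072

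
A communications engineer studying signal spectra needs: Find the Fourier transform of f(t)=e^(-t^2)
The Fourier transform of a Gaussian e^(-t^2) is sqrt(pi) * e^(-omega^2/4).
With a = 1: F(omega) = sqrt(pi) * e^(-omega^2/4)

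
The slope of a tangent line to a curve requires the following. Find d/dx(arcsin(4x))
d/dx[arcsin(u)] = u'/√(1-u²), u = 4x, u' = 4

Answer: 4/√(1-16x²)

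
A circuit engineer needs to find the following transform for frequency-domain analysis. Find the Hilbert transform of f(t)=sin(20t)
The Hilbert transform shifts each frequency component by -pi/2.
H{sin(wt)} = -cos(wt)
With w = 20: H{sin(20t)} = -cos(20t)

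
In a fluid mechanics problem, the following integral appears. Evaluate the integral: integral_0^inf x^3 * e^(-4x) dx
This is a Gamma integral. Substitute u=4x (du=4 dx):
integral_0^inf x^3 * e^(-4x) dx=(1/4^4) integral_0^inf u^3 * e^(-u) du
=Gamma(4)/4^4=3!/4^4=6/256

Answer: 3/128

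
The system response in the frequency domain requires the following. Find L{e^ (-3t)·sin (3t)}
First shifting: L{e^(at)f(t)}=F(s-a)
L{sin(3t)}=3/(s² + 9)
Shift: 3/((s + 3)² + 9)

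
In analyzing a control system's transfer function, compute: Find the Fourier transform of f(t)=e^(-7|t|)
Using the standard pair: F{e^(-a|t|)}=2a/(a^2 + omega^2)
With a=7: F(omega)=14/(49 + omega^2)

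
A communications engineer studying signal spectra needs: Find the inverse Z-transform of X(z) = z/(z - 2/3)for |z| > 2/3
Standard pair: z/(z-a) <-> a^n*u[n] for causal signals
With a=2/3: x[n]=(2/3)^n*u[n]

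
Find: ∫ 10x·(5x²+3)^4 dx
Let u=5x² + 3, du=10x dx
∫ u^4 du=u^5/5 + C

Answer: (5x² + 3)^5/5 + C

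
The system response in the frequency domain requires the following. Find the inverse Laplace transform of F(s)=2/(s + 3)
L^(-1){2/(s-a)}=c·e^(at)
Here a=-3, c=2

Answer: 2e^(-3t)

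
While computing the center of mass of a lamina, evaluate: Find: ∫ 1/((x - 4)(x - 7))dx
Partial fractions: 1/((x-4)(x-7))=A/(x-4) + B/(x-7)
A=-1/3, B=1/3
∫ [-1/3· 1/(x-4) + 1/3· 1/(x-7)] dx
=(1/3)[ln|x-7| - ln|x-4|] + C

Answer: (1/3)·ln|(x-7)/(x-4)| + C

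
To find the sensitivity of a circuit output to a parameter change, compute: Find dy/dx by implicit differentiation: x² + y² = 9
Differentiate both sides: 2x+2y·(dy/dx)=0
Solve: dy/dx=-2x/(2y)=-x/y

Answer: dy/dx=-x/y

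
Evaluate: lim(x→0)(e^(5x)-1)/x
L'Hôpital (0/0): lim 5e^(5x)/1=5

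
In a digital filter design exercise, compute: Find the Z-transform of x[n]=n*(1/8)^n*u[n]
Using the property Z{n * a^n * u[n]}=az/(z-a)^2
With a=1/8: X(z)=(1/8)z/(z - 1/8)^2, |z| > 1/8

Answer: (1/8)z/(z - 1/8)^2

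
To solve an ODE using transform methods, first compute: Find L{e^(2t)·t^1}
First shifting: L{e^(at)f(t)} = F(s-a)
L{t^1} = 1/s^2
Shift s → s-2: 1/(s-2)^2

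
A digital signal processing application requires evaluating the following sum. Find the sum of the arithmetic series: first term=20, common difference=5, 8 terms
Last term: a_n = 20 + (8 - 1)·5 = 55
Sum = n(a_1 + a_n)/2 = 8(20 + 55)/2 = 300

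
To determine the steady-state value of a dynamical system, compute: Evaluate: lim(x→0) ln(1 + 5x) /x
L'Hôpital (0/0): lim 5/(1+5x) / 1=5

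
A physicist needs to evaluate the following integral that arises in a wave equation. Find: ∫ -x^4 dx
Using power rule: ∫ -x^4 dx=-1/5 x^5 + C=(-1/5)x^5 + C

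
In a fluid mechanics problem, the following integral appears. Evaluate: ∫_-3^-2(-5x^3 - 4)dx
Step 1: Find antiderivative F(x) = (-5/4)x^4-4x
Step 2: F(-2) - F(-3) = -12 - (-357/4) = 309/4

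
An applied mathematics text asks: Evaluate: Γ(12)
Γ(n) = (n-1)! for positive integers
Γ(12) = 11! = 39916800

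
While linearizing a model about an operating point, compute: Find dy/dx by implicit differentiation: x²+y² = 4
Differentiate both sides: 2x + 2y·(dy/dx) = 0
Solve: dy/dx = -2x/(2y) = -x/y

Answer: dy/dx = -x/y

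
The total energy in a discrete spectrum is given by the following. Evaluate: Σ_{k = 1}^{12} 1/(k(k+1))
Partial fractions: 1/(k(k+1)) = 1/k - 1/(k+1)
Telescoping sum: 1(1-1/13) = 1·12/13

Answer: 12/13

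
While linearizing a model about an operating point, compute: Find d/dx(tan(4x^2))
Chain rule: d/dx[tan(u)] = sec²(u)·u' where u = 4x^2
u' = 8x

Answer: 8x·sec²(4x^2)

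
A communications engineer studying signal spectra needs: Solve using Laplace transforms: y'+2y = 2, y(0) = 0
Take L of both sides: sY(s)-0+2Y(s)=2/s
Y(s)(s+2)=2/s+0
Y(s)=2/(s(s+2))+0/(s+2)
Partial fractions: 2/(s(s+2))=1/s - 1/(s+2)
So Y(s)=1/s - 1/(s+2)
Inverse transform (L^(-1){1/s}=1, L^(-1){1/(s+2)}=e^(-2t)):

Answer: y(t)=1 - e^(-2t)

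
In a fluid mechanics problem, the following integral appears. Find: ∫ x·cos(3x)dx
By parts: u = x, dv = cos(3x) dx
du = dx, v = sin(3x)/3
= x·sin(3x)/3+cos(3x)/3²+C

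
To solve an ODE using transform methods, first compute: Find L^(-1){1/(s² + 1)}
L^(-1){w/(s²+w²)} = sin(wt)
Here w = 1

Answer: sin(t)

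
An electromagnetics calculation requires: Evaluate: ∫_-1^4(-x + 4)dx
Step 1: Find antiderivative F(x) = (-1/2)x^2 + 4x
Step 2: F(4) - F(-1) = 8 - (-9/2) = 25/2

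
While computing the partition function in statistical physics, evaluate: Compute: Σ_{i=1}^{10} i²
Using formula: Σ i^2 = n(n + 1)(2n + 1)/6 = 10·11·21/6 = 385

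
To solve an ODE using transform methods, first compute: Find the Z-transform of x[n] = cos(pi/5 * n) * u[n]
Z{cos(w0*n)*u[n]}=z(z - cos(w0))/(z^2 - 2z*cos(w0) + 1)
With w0=pi/5: X(z)=z(z - cos(pi/5))/(z^2 - 2z*cos(pi/5) + 1)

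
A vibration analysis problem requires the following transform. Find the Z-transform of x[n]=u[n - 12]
Using the time-shift property: Z{u[n-12]} = z^(-12)*z/(z-1)
= z^(-11)/(z-1)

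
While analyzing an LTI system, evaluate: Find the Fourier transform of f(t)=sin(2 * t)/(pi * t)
sin(W*t)/(pi*t)=(W/pi)*sinc(W*t/pi) is the impulse response of the ideal low-pass filter with cutoff W (here W=2).
Its Fourier transform is a rectangular function:
F(omega)=1 for |omega| < 2, 0 otherwise

Answer: rect(omega/4) [i.e., 1 for |omega| < 2, 0 otherwise]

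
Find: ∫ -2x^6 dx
Using power rule: ∫ -2x^6 dx = -2/7 x^7+C = (-2/7)x^7+C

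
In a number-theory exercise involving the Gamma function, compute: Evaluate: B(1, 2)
B(x,y)=Γ(x)Γ(y)/Γ(x + y)=(x-1)!(y-1)!/(x + y-1)!
B(1,2)=0!·1!/2!=1/2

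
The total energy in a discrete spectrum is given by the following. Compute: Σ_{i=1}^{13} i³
Using formula: Σ i^3=[n(n + 1)/2]²=[13·14/2]²=8281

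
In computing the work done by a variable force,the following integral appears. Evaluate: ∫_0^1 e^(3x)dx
Antiderivative: (1/3)e^(3x)
Evaluate: (1/3)(e^3-1)

Answer: (e^3-1)/3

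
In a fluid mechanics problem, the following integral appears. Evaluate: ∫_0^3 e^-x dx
Antiderivative: -e^-x
Evaluate: -(e^-3-1)

Answer: (e^-3-1)/(-1)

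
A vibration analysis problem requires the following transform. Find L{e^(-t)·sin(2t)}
First shifting: L{e^(at)f(t)} = F(s-a)
L{sin(2t)} = 2/(s² + 4)
Shift: 2/((s + 1)² + 4)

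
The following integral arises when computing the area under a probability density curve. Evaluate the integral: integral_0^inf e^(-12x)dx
integral_0^inf e^(-12x) dx = [-1/12 * e^(-12x)]_0^inf
= 0 - (-1/12) = 1/12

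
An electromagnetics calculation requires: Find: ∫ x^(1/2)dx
Power rule: ∫ x^(1/2) dx = x^(3/2)/(3/2)+C

Answer: (2/3)·x^(3/2)+C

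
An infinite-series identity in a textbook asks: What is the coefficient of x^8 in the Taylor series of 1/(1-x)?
1/(1-x)=Σ x^n for |x|<1
All coefficients are 1

Answer: 1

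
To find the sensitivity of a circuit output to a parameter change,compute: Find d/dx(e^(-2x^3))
Chain rule: d/dx[e^u] = e^u · u' where u = -2x^3
u' = -6x^2

Answer: -6x^2·e^(-2x^3)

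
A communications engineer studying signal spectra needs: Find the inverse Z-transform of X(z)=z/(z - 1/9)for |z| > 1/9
Standard pair: z/(z-a) <-> a^n*u[n] for causal signals
With a = 1/9: x[n] = (1/9)^n*u[n]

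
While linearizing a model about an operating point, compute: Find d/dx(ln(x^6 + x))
Chain rule: d/dx[ln(u)]=u'/u where u=x^6 + x
u'=6x^5 + 1

Answer: (6x^5 + 1)/(x^6 + x)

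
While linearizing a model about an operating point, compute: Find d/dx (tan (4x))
Chain rule: d/dx[tan(u)]=sec²(u)·u' where u=4x
u'=4

Answer: 4·sec²(4x)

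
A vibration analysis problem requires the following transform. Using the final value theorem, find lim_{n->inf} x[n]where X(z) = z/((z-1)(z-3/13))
Final value theorem: lim x[n]=lim_{z->1} (z-1)*X(z)
(z-1)*X(z)=z/(z-3/13)
As z->1: 1/(1-3/13)=1/(10/13)=13/10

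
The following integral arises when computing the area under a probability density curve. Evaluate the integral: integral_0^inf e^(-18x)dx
integral_0^inf e^(-18x) dx = [-1/18*e^(-18x)]_0^inf
= 0 - (-1/18) = 1/18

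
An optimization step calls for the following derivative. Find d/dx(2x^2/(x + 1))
Quotient rule: (f/g)'=(f'g - fg')/g²
f=2x^2, f'=4x
g=x + 1, g'=1

Answer: (4x·(x + 1) - 2x^2)/(x + 1)²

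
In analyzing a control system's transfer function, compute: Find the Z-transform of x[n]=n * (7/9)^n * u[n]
Using the property Z{n * a^n * u[n]}=az/(z-a)^2
With a=7/9: X(z)=(7/9)z/(z - 7/9)^2, |z| > 7/9

Answer: (7/9)z/(z - 7/9)^2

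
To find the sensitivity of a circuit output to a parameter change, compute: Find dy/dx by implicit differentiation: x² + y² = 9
Differentiate both sides: 2x+2y·(dy/dx) = 0
Solve: dy/dx = -2x/(2y) = -x/y

Answer: dy/dx = -x/y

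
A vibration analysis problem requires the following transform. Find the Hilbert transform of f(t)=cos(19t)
The Hilbert transform shifts each frequency component by -pi/2.
H{cos(wt)} = sin(wt)
With w = 19: H{cos(19t)} = sin(19t)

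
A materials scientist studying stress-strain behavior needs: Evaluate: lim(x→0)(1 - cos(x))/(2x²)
Using 1-cos(u) ≈ u²/2 for small u:
(1-cos(x)) ≈ (x)²/2 = 1x²/2
So limit = 1/(2·2) = 1/4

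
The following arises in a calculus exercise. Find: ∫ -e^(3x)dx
Since d/dx[e^(3x)] = 3e^(3x), we get -1/3 e^(3x)+C

Answer: (-1/3)e^(3x)+C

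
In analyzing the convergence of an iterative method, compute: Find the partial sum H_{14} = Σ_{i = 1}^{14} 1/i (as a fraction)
H_14 = 1 + 1/2 + 1/3 + ... + 1/14
= 1171733/360360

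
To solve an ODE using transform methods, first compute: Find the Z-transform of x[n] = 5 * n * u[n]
Z{n * u[n]} = z/(z-1)^2
By linearity: Z{5 * n * u[n]} = 5z/(z-1)^2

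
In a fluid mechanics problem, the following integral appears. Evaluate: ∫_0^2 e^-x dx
Antiderivative: -e^-x
Evaluate: -(e^-2 - 1)

Answer: (e^-2 - 1)/(-1)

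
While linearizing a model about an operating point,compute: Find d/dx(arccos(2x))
d/dx[arccos(u)]=-u'/√(1-u²), u=2x, u'=2

Answer: -2/√(1 - 4x²)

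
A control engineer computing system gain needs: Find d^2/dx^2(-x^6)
Apply power rule 2 times:
d^1: -6x^5
d^2: -30x^4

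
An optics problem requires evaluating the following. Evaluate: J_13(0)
J_n(0)=0 for all n > 0 (Bessel function of first kind)
J_13(0)=0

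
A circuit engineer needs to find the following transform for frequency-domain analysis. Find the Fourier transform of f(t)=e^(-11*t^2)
The Fourier transform of a Gaussian e^(-a * t^2) is sqrt(pi/a) * e^(-omega^2/(4a)).
With a = 11: F(omega) = sqrt(pi/11) * e^(-omega^2/44)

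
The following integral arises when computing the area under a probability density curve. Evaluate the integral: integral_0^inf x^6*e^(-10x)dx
This is a Gamma integral. Substitute u=10x (du=10 dx):
integral_0^inf x^6*e^(-10x) dx=(1/10^7) integral_0^inf u^6*e^(-u) du
=Gamma(7)/10^7=6!/10^7=720/10000000

Answer: 9/125000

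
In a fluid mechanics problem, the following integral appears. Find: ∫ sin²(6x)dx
Using identity sin²(u)=(1 - cos(2u))/2:
∫ (1 - cos(12x))/2 dx=x/2 - sin(12x)/24+C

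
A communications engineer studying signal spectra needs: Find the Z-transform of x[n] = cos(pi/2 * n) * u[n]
Z{cos(w0 * n) * u[n]}=z(z - cos(w0))/(z^2-2z * cos(w0)+1)
With w0=pi/2: X(z)=z(z - cos(pi/2))/(z^2-2z * cos(pi/2)+1)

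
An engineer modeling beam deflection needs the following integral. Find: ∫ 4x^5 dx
Using power rule: ∫ 4x^5 dx = 4/6 x^6 + C = (2/3)x^6 + C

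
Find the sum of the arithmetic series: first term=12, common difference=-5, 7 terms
Last term: a_n = 12 + (7 - 1)·-5 = -18
Sum = n(a_1 + a_n)/2 = 7(12 + (-18))/2 = -21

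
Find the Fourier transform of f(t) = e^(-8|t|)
Using the standard pair: F{e^(-a|t|)}=2a/(a^2+omega^2)
With a=8: F(omega)=16/(64+omega^2)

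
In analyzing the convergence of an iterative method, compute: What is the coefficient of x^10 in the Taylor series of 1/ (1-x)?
1/(1-x)=Σ x^n for |x|<1
All coefficients are 1

Answer: 1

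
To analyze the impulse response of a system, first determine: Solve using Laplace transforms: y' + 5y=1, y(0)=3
Take L of both sides: sY(s) - 3 + 5Y(s) = 1/s
Y(s)(s + 5) = 1/s + 3
Y(s) = 1/(s(s + 5)) + 3/(s + 5)
Partial fractions: 1/(s(s + 5)) = (1/5)/s - (1/5)/(s + 5)
So Y(s) = (1/5)/s + (14/5)/(s + 5)
Inverse transform (L^(-1){1/s} = 1, L^(-1){1/(s + 5)} = e^(-5t)):

Answer: y(t) = 1/5 + (14/5)·e^(-5t)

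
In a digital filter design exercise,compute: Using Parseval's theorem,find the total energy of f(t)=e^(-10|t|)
Parseval's theorem: E = integral |f(t)|^2 dt = (1/2pi) integral |F(omega)|^2 domega
E = integral_{-inf}^{inf} e^(-20|t|) dt = 2 * integral_0^inf e^(-20t) dt = 2/(2 * 10) = 1/10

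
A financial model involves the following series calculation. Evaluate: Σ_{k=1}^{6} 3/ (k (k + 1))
Partial fractions: 3/(k(k+1))=3/k - 3/(k+1)
Telescoping sum: 3(1-1/7)=3·6/7

Answer: 18/7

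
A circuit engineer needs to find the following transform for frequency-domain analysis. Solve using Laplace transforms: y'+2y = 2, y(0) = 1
Take L of both sides: sY(s) - 1 + 2Y(s)=2/s
Y(s)(s + 2)=2/s + 1
Y(s)=2/(s(s + 2)) + 1/(s + 2)
Partial fractions: 2/(s(s + 2))=1/s - 1/(s + 2)
So Y(s)=1/s
Inverse transform (L^(-1){1/s}=1, L^(-1){1/(s + 2)}=e^(-2t)):

Answer: y(t)=1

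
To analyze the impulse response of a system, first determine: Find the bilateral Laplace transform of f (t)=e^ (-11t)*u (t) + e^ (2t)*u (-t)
For e^(-11t) * u(t): L = 1/(s+11), Re(s) > -11
For e^(2t) * u(-t): L = -1/(s-2), Re(s) < 2
Combined: F(s) = 1/(s+11)-1/(s-2), -11 < Re(s) < 2

Answer: 1/(s+11)-1/(s-2), ROC: -11 < Re(s) < 2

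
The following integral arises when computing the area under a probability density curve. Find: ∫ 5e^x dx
Since d/dx[e^x] = +e^x, we get 5e^x+C

Answer: 5e^x+C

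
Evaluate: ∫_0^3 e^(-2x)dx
Antiderivative: (1/(-2))e^(-2x)
Evaluate: (1/(-2))(e^-6 - 1)

Answer: (e^-6 - 1)/(-2)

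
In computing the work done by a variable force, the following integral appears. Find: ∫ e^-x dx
Since d/dx[e^-x] = - e^-x, we get -1e^-x+C

Answer: -e^-x+C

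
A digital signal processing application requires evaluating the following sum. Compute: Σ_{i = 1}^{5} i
Using formula: Σ i^1=n(n+1)/2=5·6/2=15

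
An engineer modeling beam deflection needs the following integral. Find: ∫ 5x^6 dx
Using power rule: ∫ 5x^6 dx = 5/7 x^7 + C = (5/7)x^7 + C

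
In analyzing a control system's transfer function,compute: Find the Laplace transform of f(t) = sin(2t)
L{sin(wt)} = w/(s²+w²)
L{sin(2t)} = 2/(s²+4)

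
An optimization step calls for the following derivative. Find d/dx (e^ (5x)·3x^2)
Product rule: (fg)' = f'g+fg'
f = e^(5x), f' = 5·e^(5x)
g = 3x^2, g' = 6x

Answer: 15·e^(5x)·x^2+6·e^(5x)·x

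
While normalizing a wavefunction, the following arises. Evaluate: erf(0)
erf(0) = 0 (error function is odd and erf(0) = 0 by definition)

Answer: 0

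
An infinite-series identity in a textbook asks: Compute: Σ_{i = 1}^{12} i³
Using formula: Σ i^3 = [n(n+1)/2]² = [12·13/2]² = 6084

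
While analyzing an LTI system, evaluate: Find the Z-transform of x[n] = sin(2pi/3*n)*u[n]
Z{sin(w0 * n) * u[n]} = z * sin(w0)/(z^2-2z * cos(w0)+1)
With w0 = 2pi/3: X(z) = z * sin(2pi/3)/(z^2-2z * cos(2pi/3)+1)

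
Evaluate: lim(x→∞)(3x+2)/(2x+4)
Divide numerator and denominator by x:
lim (3 + 2/x)/(2 + 4/x)=3/2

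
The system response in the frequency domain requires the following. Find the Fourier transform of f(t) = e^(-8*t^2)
The Fourier transform of a Gaussian e^(-a*t^2) is sqrt(pi/a)*e^(-omega^2/(4a)).
With a=8: F(omega)=sqrt(pi/8)*e^(-omega^2/32)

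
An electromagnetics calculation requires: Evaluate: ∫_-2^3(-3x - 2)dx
Step 1: Find antiderivative F(x)=(-3/2)x^2-2x
Step 2: F(3) - F(-2)=-39/2 - (-2)=-35/2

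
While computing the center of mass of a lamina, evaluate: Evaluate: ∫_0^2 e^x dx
Antiderivative: e^x
Evaluate: (e^2 - 1)

Answer: e^2 - 1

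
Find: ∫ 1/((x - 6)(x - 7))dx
Partial fractions: 1/((x-6)(x-7)) = A/(x-6) + B/(x-7)
A = -1, B = 1
∫ [-1· 1/(x-6) + 1· 1/(x-7)] dx
= (1)[ln|x-7| - ln|x-6|] + C

Answer: ln|(x-7)/(x-6)| + C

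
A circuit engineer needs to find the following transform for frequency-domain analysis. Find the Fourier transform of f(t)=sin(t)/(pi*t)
sin(W * t)/(pi * t)=(W/pi) * sinc(W * t/pi) is the impulse response of the ideal low-pass filter with cutoff W (here W=1).
Its Fourier transform is a rectangular function:
F(omega)=1 for |omega| < 1, 0 otherwise

Answer: rect(omega/2) [i.e., 1 for |omega| < 1, 0 otherwise]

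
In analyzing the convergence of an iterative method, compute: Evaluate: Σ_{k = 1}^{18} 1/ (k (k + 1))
Partial fractions: 1/(k(k + 1)) = 1/k - 1/(k + 1)
Telescoping sum: 1(1 - 1/19) = 1·18/19

Answer: 18/19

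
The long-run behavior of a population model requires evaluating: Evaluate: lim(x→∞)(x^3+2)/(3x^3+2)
Divide numerator and denominator by x^3:
lim (1+2/x^3)/(3+2/x^3) = 1/3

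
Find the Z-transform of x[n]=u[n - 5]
Using the time-shift property: Z{u[n-5]} = z^(-5) * z/(z-1)
= z^(-4)/(z-1)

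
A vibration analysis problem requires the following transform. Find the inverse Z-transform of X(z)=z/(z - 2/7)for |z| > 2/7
Standard pair: z/(z-a) <-> a^n*u[n] for causal signals
With a = 2/7: x[n] = (2/7)^n*u[n]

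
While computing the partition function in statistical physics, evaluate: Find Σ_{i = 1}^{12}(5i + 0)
=5·Σ i+0·12=5·78+0=390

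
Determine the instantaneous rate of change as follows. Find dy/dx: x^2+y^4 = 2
Differentiate: 2x + 4y^3·(dy/dx) = 0
dy/dx = -2x/(4y^3)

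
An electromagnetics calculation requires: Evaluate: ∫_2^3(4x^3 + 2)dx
Step 1: Find antiderivative F(x) = x^4+2x
Step 2: F(3) - F(2) = 87 - (20) = 67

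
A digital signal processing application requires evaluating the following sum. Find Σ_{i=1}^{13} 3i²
=3·n(n + 1)(2n + 1)/6=3·13·14·27/6=2457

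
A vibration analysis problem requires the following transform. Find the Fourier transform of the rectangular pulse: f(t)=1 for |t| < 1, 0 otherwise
F(omega)=integral from -1 to 1 of e^(-j * omega * t) dt
=2 * sin(1 * omega)/omega=2 * sinc(1 * omega/pi)

Answer: 2 * sin(1 * omega)/omega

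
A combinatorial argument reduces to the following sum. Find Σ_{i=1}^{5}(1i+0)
=1·Σ i+0·5=1·15+0=15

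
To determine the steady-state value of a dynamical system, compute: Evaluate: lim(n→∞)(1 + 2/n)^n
This is the definition of e^2: lim(1 + 2/n)^n=e^2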